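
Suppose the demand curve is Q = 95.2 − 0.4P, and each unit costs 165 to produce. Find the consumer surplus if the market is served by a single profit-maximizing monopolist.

Inverting demand: P = 238 − 2.5Q.
Monopoly sets MR = MC: 238 − 5Q = 165 ⇒ Q = 14.6, P = 238 − 2.5·14.6 = 201.5.
CS = ½·(238 − 201.5)·14.6 = 266.45.

CS = 266.45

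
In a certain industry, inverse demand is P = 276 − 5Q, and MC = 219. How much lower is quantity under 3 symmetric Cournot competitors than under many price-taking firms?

Competitive firms price at marginal cost: P = 219, giving Q = 11.4.
Cournot with 3 identical firms: the symmetric best-response condition is 276 − 20q = 219. Each firm produces q = 2.85, total output Q = 8.55, price P = 233.25.
Change in quantity: 8.55 − 11.4 = −2.85.

Q falls by 2.85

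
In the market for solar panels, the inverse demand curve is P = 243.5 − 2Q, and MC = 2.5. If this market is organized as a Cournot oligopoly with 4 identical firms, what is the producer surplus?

In a 4-firm Cournot equilibrium, symmetry and the first-order condition give q = (243.5 − 2.5)/(10) = 24.1. So Q = 96.4 and P = 50.7.
PS = (50.7 − 2.5)·96.4 = 4646.48.

PS = 4646.48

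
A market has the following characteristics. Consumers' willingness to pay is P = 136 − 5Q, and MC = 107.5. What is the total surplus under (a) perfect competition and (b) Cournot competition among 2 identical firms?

Competitive firms price at marginal cost: P = 107.5, giving Q = 5.7.
CS = ½·(136 − 107.5)·5.7 = 81.225; PS = (107.5 − 107.5)·5.7 = 0; TS = 81.225.
Cournot with 2 identical firms: the symmetric best-response condition is 136 − 15q = 107.5. Each firm produces q = 1.9, total output Q = 3.8, price P = 117.
CS = ½·(136 − 117)·3.8 = 36.1; PS = (117 − 107.5)·3.8 = 36.1; TS = 72.2.

Competition: TS = 81.225; Cournot: TS = 72.2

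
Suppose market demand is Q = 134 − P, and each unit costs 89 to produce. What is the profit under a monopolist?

Profit = 506.25

Inverting demand: P = 134 − Q.
The monopolist equates marginal revenue to marginal cost: 134 − 2Q = 89, so Q = 22.5. From demand, P = 111.5.
Profit = (111.5 − 89)·22.5 = 506.25.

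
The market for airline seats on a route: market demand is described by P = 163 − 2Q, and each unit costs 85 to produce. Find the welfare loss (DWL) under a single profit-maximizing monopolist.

DWL = 380.25

Competitive firms price at marginal cost: P = 85, giving Q = 39.
A monopolist chooses Q where MR = MC. MR = 163 − 4Q; setting this equal to 85 gives Q = 19.5 and P = 124.
DWL is the triangle between Q = 19.5 and Q = 39: ½·(39 − 19.5)·(124 − 85) = 380.25.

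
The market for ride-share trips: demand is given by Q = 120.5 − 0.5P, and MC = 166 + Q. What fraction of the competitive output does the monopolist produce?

Inverting demand: P = 241 − 2Q.
A monopolist chooses Q where MR = MC. MR = 241 − 4Q; setting this equal to 166 + Q gives Q = 15 and P = 211.
Under competition P = MC: 241 − 2Q = 166 + Q ⇒ Q = 25, P = 191.
Ratio Q_m/Q_c = 15/25 = 0.6.

Q_m/Q_c = 0.6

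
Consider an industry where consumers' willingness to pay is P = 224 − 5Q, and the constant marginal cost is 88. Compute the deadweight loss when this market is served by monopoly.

DWL = 462.4

Competitive firms price at marginal cost: P = 88, giving Q = 27.2.
The monopolist equates marginal revenue to marginal cost: 224 − 10Q = 88, so Q = 13.6. From demand, P = 156.
DWL is the triangle between Q = 13.6 and Q = 27.2: ½·(27.2 − 13.6)·(156 − 88) = 462.4.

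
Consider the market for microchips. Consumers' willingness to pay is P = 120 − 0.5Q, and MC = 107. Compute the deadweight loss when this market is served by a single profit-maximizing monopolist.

DWL = 42.25

Under competition P = MC = 107, so Q = (120 − 107)/0.5 = 26.
The monopolist equates marginal revenue to marginal cost: 120 − Q = 107, so Q = 13. From demand, P = 113.5.
DWL is the triangle between Q = 13 and Q = 26: ½·(26 − 13)·(113.5 − 107) = 42.25.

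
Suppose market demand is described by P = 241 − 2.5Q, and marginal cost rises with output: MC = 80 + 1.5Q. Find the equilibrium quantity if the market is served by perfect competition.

Competitive equilibrium sets price equal to marginal cost: 241 − 2.5Q = 80 + 1.5Q, so Q = 40.25 and P = 140.375.

Q = 40.25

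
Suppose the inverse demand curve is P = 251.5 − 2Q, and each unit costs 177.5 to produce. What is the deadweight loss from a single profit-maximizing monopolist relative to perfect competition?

Competitive firms price at marginal cost: P = 177.5, giving Q = 37.
The monopolist equates marginal revenue to marginal cost: 251.5 − 4Q = 177.5, so Q = 18.5. From demand, P = 214.5.
DWL is the triangle between Q = 18.5 and Q = 37: ½·(37 − 18.5)·(214.5 − 177.5) = 342.25.

DWL = 342.25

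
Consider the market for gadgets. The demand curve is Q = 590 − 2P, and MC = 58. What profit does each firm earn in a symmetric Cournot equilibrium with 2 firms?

π_i = 12482

Inverting demand: P = 295 − 0.5Q.
With 2 symmetric Cournot firms, each firm's FOC gives 295 − 1.5q = 58, so q = 158, Q = 2·158 = 316, and P = 137.
Each firm's profit = (137 − 58)·158 = 12482.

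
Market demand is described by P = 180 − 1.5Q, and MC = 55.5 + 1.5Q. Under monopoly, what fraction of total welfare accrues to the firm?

A monopolist chooses Q where MR = MC. MR = 180 − 3Q; setting this equal to 55.5 + 1.5Q gives Q = 83/3 and P = 138.5.
CS = ½·(180 − 138.5)·83/3 = 6889/12.
PS = P·Q − VC(Q) = 138.5·83/3 − (55.5·83/3 + ½·1.5·(83/3)²) = 1722.25.
Share captured = PS/TS = 1722.25/(6889/3) = 0.75.

PS/TS = 0.75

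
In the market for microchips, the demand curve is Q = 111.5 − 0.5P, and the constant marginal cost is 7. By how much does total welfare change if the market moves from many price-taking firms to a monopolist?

Inverting demand: P = 223 − 2Q.
Under competition P = MC = 7, so Q = (223 − 7)/2 = 108.
CS = ½·(223 − 7)·108 = 11664; PS = (7 − 7)·108 = 0; TS = 11664.
A monopolist chooses Q where MR = MC. MR = 223 − 4Q; setting this equal to 7 gives Q = 54 and P = 115.
CS = ½·(223 − 115)·54 = 2916; PS = (115 − 7)·54 = 5832; TS = 8748.
Change in total welfare: 8748 − 11664 = −2916.

TS falls by 2916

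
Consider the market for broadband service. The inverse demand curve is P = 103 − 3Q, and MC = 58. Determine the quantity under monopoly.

A monopolist chooses Q where MR = MC. MR = 103 − 6Q; setting this equal to 58 gives Q = 7.5 and P = 80.5.

Q = 7.5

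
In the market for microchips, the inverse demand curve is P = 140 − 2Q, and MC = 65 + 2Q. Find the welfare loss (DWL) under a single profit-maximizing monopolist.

Under competition P = MC: 140 − 2Q = 65 + 2Q ⇒ Q = 18.75, P = 102.5.
Monopoly sets MR = MC: 140 − 4Q = 65 + 2Q ⇒ Q = 12.5, P = 140 − 2·12.5 = 115.
CS = ½·(140 − 102.5)·18.75 = 5625/16; PS = (102.5·18.75 − 65·18.75 − ½·2·18.75²) = 5625/16; TS = 703.125.
CS = ½·(140 − 115)·12.5 = 156.25; PS = (115·12.5 − 65·12.5 − ½·2·12.5²) = 468.75; TS = 625.
DWL = 703.125 − 625 = 78.125.

DWL = 78.125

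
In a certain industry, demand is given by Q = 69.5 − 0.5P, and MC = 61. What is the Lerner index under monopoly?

Inverting demand: P = 139 − 2Q.
A monopolist chooses Q where MR = MC. MR = 139 − 4Q; setting this equal to 61 gives Q = 19.5 and P = 100.
Lerner index = (P − MC)/P = (100 − 61)/100 = 0.39.

Lerner index = 0.39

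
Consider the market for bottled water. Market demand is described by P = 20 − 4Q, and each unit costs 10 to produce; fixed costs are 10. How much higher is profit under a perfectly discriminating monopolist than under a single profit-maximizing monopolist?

The monopolist equates marginal revenue to marginal cost: 20 − 8Q = 10, so Q = 1.25. From demand, P = 15.
Profit = (15 − 10)·1.25 − 10 = −3.75.
With perfect price discrimination, output is the efficient level Q = 2.5 (where demand meets MC), but every buyer pays their willingness to pay: CS = 0 and PS = total surplus.
PS equals the full surplus area, 12.5. Profit = 12.5 − 10 = 2.5.
Change in profit: 2.5 − −3.75 = 6.25.

π rises by 6.25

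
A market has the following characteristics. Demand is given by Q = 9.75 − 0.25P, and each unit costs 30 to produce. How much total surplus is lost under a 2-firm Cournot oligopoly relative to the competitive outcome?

Inverting demand: P = 39 − 4Q.
Perfect competition: P = MC = 30, so 39 − 4Q = 30 and Q = 2.25.
In a 2-firm Cournot equilibrium, symmetry and the first-order condition give q = (39 − 30)/(12) = 0.75. So Q = 1.5 and P = 33.
DWL is the triangle between Q = 1.5 and Q = 2.25: ½·(2.25 − 1.5)·(33 − 30) = 1.125.

DWL = 1.125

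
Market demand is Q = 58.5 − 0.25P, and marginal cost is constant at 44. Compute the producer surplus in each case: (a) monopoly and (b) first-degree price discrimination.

Inverting demand: P = 234 − 4Q.
Monopoly sets MR = MC: 234 − 8Q = 44 ⇒ Q = 23.75, P = 234 − 4·23.75 = 139.
PS = (139 − 44)·23.75 = 2256.25.
A perfectly discriminating monopolist sells every unit with P(Q) ≥ MC(Q), so output equals the competitive quantity Q = 47.5. Each buyer pays their reservation price, so CS = 0 and the firm captures all surplus.
PS = ½·(234 − 44)·47.5 = 4512.5.

Monopoly: PS = 2256.25; Perfect PD: PS = 4512.5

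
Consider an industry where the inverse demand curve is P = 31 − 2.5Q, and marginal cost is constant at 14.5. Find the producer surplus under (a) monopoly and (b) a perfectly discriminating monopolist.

A monopolist chooses Q where MR = MC. MR = 31 − 5Q; setting this equal to 14.5 gives Q = 3.3 and P = 22.75.
PS = (22.75 − 14.5)·3.3 = 27.225.
With perfect price discrimination, output is the efficient level Q = 6.6 (where demand meets MC), but every buyer pays their willingness to pay: CS = 0 and PS = total surplus.
PS = ½·(31 − 14.5)·6.6 = 54.45.

Monopoly: PS = 27.225; Perfect PD: PS = 54.45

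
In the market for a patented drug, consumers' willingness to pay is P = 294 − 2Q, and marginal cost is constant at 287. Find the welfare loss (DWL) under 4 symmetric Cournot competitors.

DWL = 0.49

Perfect competition: P = MC = 287, so 294 − 2Q = 287 and Q = 3.5.
Cournot with 4 identical firms: the symmetric best-response condition is 294 − 10q = 287. Each firm produces q = 0.7, total output Q = 2.8, price P = 288.4.
DWL is the triangle between Q = 2.8 and Q = 3.5: ½·(3.5 − 2.8)·(288.4 − 287) = 0.49.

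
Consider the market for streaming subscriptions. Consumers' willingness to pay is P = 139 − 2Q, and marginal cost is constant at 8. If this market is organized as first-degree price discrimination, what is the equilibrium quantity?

Under first-degree price discrimination the firm charges each unit its demand price and produces up to where P = MC, i.e. Q = 65.5. Consumer surplus is zero; producer surplus equals total surplus.

Q = 65.5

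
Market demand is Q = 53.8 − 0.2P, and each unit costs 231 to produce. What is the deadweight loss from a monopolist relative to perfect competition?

Inverting demand: P = 269 − 5Q.
Perfect competition: P = MC = 231, so 269 − 5Q = 231 and Q = 7.6.
The monopolist equates marginal revenue to marginal cost: 269 − 10Q = 231, so Q = 3.8. From demand, P = 250.
DWL is the triangle between Q = 3.8 and Q = 7.6: ½·(7.6 − 3.8)·(250 − 231) = 36.1.

DWL = 36.1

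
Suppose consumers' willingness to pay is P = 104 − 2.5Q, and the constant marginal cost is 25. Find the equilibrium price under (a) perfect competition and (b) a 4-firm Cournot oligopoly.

Competition: P = 25; Cournot: P = 40.8

Perfect competition: P = MC = 25, so 104 − 2.5Q = 25 and Q = 31.6.
With 4 symmetric Cournot firms, each firm's FOC gives 104 − 12.5q = 25, so q = 6.32, Q = 4·6.32 = 25.28, and P = 40.8.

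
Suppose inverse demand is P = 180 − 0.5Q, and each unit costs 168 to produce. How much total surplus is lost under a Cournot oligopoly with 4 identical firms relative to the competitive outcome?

Competitive firms price at marginal cost: P = 168, giving Q = 24.
With 4 symmetric Cournot firms, each firm's FOC gives 180 − 2.5q = 168, so q = 4.8, Q = 4·4.8 = 19.2, and P = 170.4.
DWL is the triangle between Q = 19.2 and Q = 24: ½·(24 − 19.2)·(170.4 − 168) = 5.76.

DWL = 5.76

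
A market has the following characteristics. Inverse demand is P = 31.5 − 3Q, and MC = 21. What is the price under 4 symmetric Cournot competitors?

With 4 symmetric Cournot firms, each firm's FOC gives 31.5 − 15q = 21, so q = 0.7, Q = 4·0.7 = 2.8, and P = 23.1.

P = 23.1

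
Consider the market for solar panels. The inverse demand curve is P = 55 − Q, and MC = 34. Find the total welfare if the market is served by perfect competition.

Under competition P = MC = 34, so Q = (55 − 34)/1 = 21.
CS = ½·(55 − 34)·21 = 220.5; PS = (34 − 34)·21 = 0; TS = 220.5.

TS = 220.5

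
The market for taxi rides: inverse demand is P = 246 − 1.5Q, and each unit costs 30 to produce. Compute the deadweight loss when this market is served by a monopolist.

DWL = 3888

Under competition P = MC = 30, so Q = (246 − 30)/1.5 = 144.
Monopoly sets MR = MC: 246 − 3Q = 30 ⇒ Q = 72, P = 246 − 1.5·72 = 138.
DWL is the triangle between Q = 72 and Q = 144: ½·(144 − 72)·(138 − 30) = 3888.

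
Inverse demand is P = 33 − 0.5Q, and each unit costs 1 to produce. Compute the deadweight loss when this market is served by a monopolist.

DWL = 256

Competitive firms price at marginal cost: P = 1, giving Q = 64.
Monopoly sets MR = MC: 33 − Q = 1 ⇒ Q = 32, P = 33 − 0.5·32 = 17.
DWL is the triangle between Q = 32 and Q = 64: ½·(64 − 32)·(17 − 1) = 256.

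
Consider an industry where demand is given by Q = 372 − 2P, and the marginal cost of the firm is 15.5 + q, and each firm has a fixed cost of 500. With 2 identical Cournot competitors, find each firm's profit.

π_i = 4151.24

Inverting demand: P = 186 − 0.5Q.
In a 2-firm Cournot equilibrium, symmetry and the first-order condition give q = (186 − 15.5)/(2.5) = 68.2. So Q = 136.4 and P = 117.8.
Each firm's profit = 117.8·68.2 − (15.5·68.2 + ½·1·68.2²) − 500 = 4151.24.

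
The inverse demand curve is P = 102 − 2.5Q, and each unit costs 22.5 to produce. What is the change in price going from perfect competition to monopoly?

Perfect competition: P = MC = 22.5, so 102 − 2.5Q = 22.5 and Q = 31.8.
The monopolist equates marginal revenue to marginal cost: 102 − 5Q = 22.5, so Q = 15.9. From demand, P = 62.25.
Change in price: 62.25 − 22.5 = 39.75.

Price rises by 39.75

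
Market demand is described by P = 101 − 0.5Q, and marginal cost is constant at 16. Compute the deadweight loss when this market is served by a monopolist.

Under competition P = MC = 16, so Q = (101 − 16)/0.5 = 170.
The monopolist equates marginal revenue to marginal cost: 101 − Q = 16, so Q = 85. From demand, P = 58.5.
DWL is the triangle between Q = 85 and Q = 170: ½·(170 − 85)·(58.5 − 16) = 1806.25.

DWL = 1806.25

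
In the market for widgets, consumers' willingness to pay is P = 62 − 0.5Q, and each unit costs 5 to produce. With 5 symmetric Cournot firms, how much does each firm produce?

q_i = 19

In a 5-firm Cournot equilibrium, symmetry and the first-order condition give q = (62 − 5)/(3) = 19. So Q = 95 and P = 14.5.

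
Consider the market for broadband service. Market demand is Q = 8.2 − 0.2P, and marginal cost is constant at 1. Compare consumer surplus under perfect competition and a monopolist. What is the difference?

Consumer surplus falls by 120

Inverting demand: P = 41 − 5Q.
Under competition P = MC = 1, so Q = (41 − 1)/5 = 8.
CS = ½·(41 − 1)·8 = 160.
A monopolist chooses Q where MR = MC. MR = 41 − 10Q; setting this equal to 1 gives Q = 4 and P = 21.
CS = ½·(41 − 21)·4 = 40.
Change in consumer surplus: 40 − 160 = −120.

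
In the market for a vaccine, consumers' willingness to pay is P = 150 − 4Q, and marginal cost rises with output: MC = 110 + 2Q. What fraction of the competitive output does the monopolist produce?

Q_m/Q_c = 0.6

A monopolist chooses Q where MR = MC. MR = 150 − 8Q; setting this equal to 110 + 2Q gives Q = 4 and P = 134.
Competitive equilibrium sets price equal to marginal cost: 150 − 4Q = 110 + 2Q, so Q = 20/3 and P = 370/3.
Ratio Q_m/Q_c = 4/(20/3) = 0.6.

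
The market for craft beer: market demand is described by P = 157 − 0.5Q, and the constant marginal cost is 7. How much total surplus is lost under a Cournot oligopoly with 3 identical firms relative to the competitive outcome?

Perfect competition: P = MC = 7, so 157 − 0.5Q = 7 and Q = 300.
In a 3-firm Cournot equilibrium, symmetry and the first-order condition give q = (157 − 7)/(2) = 75. So Q = 225 and P = 44.5.
DWL is the triangle between Q = 225 and Q = 300: ½·(300 − 225)·(44.5 − 7) = 1406.25.

DWL = 1406.25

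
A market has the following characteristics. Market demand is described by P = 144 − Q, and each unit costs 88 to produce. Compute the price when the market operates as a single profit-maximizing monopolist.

P = 116

The monopolist equates marginal revenue to marginal cost: 144 − 2Q = 88, so Q = 28. From demand, P = 116.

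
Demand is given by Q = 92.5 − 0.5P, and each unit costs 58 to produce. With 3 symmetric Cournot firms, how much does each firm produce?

q_i = 15.875

Inverting demand: P = 185 − 2Q.
Cournot with 3 identical firms: the symmetric best-response condition is 185 − 8q = 58. Each firm produces q = 15.875, total output Q = 47.625, price P = 89.75.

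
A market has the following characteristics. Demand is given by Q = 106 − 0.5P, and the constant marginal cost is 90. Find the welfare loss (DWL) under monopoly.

DWL = 930.25

Inverting demand: P = 212 − 2Q.
Under competition P = MC = 90, so Q = (212 − 90)/2 = 61.
The monopolist equates marginal revenue to marginal cost: 212 − 4Q = 90, so Q = 30.5. From demand, P = 151.
DWL is the triangle between Q = 30.5 and Q = 61: ½·(61 − 30.5)·(151 − 90) = 930.25.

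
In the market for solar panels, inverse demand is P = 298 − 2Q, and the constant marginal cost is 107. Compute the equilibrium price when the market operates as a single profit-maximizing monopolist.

A monopolist chooses Q where MR = MC. MR = 298 − 4Q; setting this equal to 107 gives Q = 47.75 and P = 202.5.

P = 202.5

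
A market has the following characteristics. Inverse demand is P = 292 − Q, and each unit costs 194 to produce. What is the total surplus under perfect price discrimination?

TS = 4802

With perfect price discrimination, output is the efficient level Q = 98 (where demand meets MC), but every buyer pays their willingness to pay: CS = 0 and PS = total surplus.
TS = 4802 (equal to competitive TS).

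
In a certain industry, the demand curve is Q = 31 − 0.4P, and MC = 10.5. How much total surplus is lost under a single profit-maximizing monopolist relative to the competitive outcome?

DWL = 224.45

Inverting demand: P = 77.5 − 2.5Q.
Perfect competition: P = MC = 10.5, so 77.5 − 2.5Q = 10.5 and Q = 26.8.
The monopolist equates marginal revenue to marginal cost: 77.5 − 5Q = 10.5, so Q = 13.4. From demand, P = 44.
DWL is the triangle between Q = 13.4 and Q = 26.8: ½·(26.8 − 13.4)·(44 − 10.5) = 224.45.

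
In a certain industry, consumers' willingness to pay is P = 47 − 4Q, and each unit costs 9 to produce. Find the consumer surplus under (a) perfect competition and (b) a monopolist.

Competition: CS = 180.5; Monopoly: CS = 45.125

Competitive firms price at marginal cost: P = 9, giving Q = 9.5.
CS = ½·(47 − 9)·9.5 = 180.5.
The monopolist equates marginal revenue to marginal cost: 47 − 8Q = 9, so Q = 4.75. From demand, P = 28.
CS = ½·(47 − 28)·4.75 = 45.125.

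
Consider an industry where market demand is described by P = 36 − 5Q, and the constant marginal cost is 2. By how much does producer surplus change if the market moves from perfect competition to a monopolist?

Competitive firms price at marginal cost: P = 2, giving Q = 6.8.
PS = (2 − 2)·6.8 = 0.
A monopolist chooses Q where MR = MC. MR = 36 − 10Q; setting this equal to 2 gives Q = 3.4 and P = 19.
PS = (19 − 2)·3.4 = 57.8.
Change in producer surplus: 57.8 − 0 = 57.8.

PS rises by 57.8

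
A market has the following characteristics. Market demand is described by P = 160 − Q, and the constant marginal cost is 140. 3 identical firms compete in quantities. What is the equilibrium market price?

P = 145

In a 3-firm Cournot equilibrium, symmetry and the first-order condition give q = (160 − 140)/(4) = 5. So Q = 15 and P = 145.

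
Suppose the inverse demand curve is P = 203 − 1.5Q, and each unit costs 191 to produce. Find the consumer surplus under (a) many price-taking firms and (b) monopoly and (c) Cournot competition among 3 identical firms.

Competition: CS = 48; Monopoly: CS = 12; Cournot: CS = 27

Perfect competition: P = MC = 191, so 203 − 1.5Q = 191 and Q = 8.
CS = ½·(203 − 191)·8 = 48.
The monopolist equates marginal revenue to marginal cost: 203 − 3Q = 191, so Q = 4. From demand, P = 197.
CS = ½·(203 − 197)·4 = 12.
With 3 symmetric Cournot firms, each firm's FOC gives 203 − 6q = 191, so q = 2, Q = 3·2 = 6, and P = 194.
CS = ½·(203 − 194)·6 = 27.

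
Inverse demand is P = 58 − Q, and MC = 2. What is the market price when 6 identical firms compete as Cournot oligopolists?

In a 6-firm Cournot equilibrium, symmetry and the first-order condition give q = (58 − 2)/(7) = 8. So Q = 48 and P = 10.

P = 10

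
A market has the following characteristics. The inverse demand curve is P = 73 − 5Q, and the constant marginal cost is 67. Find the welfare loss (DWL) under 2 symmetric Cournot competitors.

DWL = 0.4

Perfect competition: P = MC = 67, so 73 − 5Q = 67 and Q = 1.2.
With 2 symmetric Cournot firms, each firm's FOC gives 73 − 15q = 67, so q = 0.4, Q = 2·0.4 = 0.8, and P = 69.
DWL is the triangle between Q = 0.8 and Q = 1.2: ½·(1.2 − 0.8)·(69 − 67) = 0.4.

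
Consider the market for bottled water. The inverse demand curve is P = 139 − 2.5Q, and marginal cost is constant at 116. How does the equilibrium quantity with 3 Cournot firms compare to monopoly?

Cournot with 3 identical firms: the symmetric best-response condition is 139 − 10q = 116. Each firm produces q = 2.3, total output Q = 6.9, price P = 121.75.
Monopoly sets MR = MC: 139 − 5Q = 116 ⇒ Q = 4.6, P = 139 − 2.5·4.6 = 127.5.

Cournot: Q = 6.9; Monopoly: Q = 4.6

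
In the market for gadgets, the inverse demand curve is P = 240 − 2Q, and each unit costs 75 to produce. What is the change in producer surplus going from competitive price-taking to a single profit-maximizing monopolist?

Under competition P = MC = 75, so Q = (240 − 75)/2 = 82.5.
PS = (75 − 75)·82.5 = 0.
A monopolist chooses Q where MR = MC. MR = 240 − 4Q; setting this equal to 75 gives Q = 41.25 and P = 157.5.
PS = (157.5 − 75)·41.25 = 3403.125.
Change in producer surplus: 3403.125 − 0 = 3403.125.

Producer surplus rises by 3403.125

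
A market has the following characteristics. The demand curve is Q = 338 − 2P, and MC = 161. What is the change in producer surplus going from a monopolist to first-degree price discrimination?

Producer surplus rises by 32

Inverting demand: P = 169 − 0.5Q.
Monopoly sets MR = MC: 169 − Q = 161 ⇒ Q = 8, P = 169 − 0.5·8 = 165.
PS = (165 − 161)·8 = 32.
A perfectly discriminating monopolist sells every unit with P(Q) ≥ MC(Q), so output equals the competitive quantity Q = 16. Each buyer pays their reservation price, so CS = 0 and the firm captures all surplus.
PS = ½·(169 − 161)·16 = 64.
Change in producer surplus: 64 − 32 = 32.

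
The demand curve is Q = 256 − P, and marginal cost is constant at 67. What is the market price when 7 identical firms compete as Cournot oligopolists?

P = 90.625

Inverting demand: P = 256 − Q.
With 7 symmetric Cournot firms, each firm's FOC gives 256 − 8q = 67, so q = 23.625, Q = 7·23.625 = 165.375, and P = 90.625.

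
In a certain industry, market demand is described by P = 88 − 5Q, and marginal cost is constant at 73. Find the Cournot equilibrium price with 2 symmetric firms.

P = 78

Cournot with 2 identical firms: the symmetric best-response condition is 88 − 15q = 73. Each firm produces q = 1, total output Q = 2, price P = 78.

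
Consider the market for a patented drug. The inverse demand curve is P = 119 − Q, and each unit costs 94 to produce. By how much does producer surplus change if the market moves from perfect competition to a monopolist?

PS rises by 156.25

Competitive firms price at marginal cost: P = 94, giving Q = 25.
PS = (94 − 94)·25 = 0.
A monopolist chooses Q where MR = MC. MR = 119 − 2Q; setting this equal to 94 gives Q = 12.5 and P = 106.5.
PS = (106.5 − 94)·12.5 = 156.25.
Change in producer surplus: 156.25 − 0 = 156.25.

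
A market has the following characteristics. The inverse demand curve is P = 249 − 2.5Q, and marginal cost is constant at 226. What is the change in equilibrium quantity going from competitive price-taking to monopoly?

Q falls by 4.6

Under competition P = MC = 226, so Q = (249 − 226)/2.5 = 9.2.
A monopolist chooses Q where MR = MC. MR = 249 − 5Q; setting this equal to 226 gives Q = 4.6 and P = 237.5.
Change in equilibrium quantity: 4.6 − 9.2 = −4.6.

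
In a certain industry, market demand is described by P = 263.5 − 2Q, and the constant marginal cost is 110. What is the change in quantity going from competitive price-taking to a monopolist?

Under competition P = MC = 110, so Q = (263.5 − 110)/2 = 76.75.
The monopolist equates marginal revenue to marginal cost: 263.5 − 4Q = 110, so Q = 38.375. From demand, P = 186.75.
Change in quantity: 38.375 − 76.75 = −38.375.

Quantity falls by 38.375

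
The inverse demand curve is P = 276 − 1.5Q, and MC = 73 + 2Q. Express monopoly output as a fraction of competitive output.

Monopoly sets MR = MC: 276 − 3Q = 73 + 2Q ⇒ Q = 40.6, P = 276 − 1.5·40.6 = 215.1.
Under competition P = MC: 276 − 1.5Q = 73 + 2Q ⇒ Q = 58, P = 189.
Ratio Q_m/Q_c = 40.6/58 = 0.7.

Q_m/Q_c = 0.7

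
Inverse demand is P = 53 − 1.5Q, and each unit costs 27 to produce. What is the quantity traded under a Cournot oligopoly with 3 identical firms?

Cournot with 3 identical firms: the symmetric best-response condition is 53 − 6q = 27. Each firm produces q = 13/3, total output Q = 13, price P = 33.5.

Q = 13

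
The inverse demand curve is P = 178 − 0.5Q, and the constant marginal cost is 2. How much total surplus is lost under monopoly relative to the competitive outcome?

Competitive firms price at marginal cost: P = 2, giving Q = 352.
A monopolist chooses Q where MR = MC. MR = 178 − Q; setting this equal to 2 gives Q = 176 and P = 90.
DWL is the triangle between Q = 176 and Q = 352: ½·(352 − 176)·(90 − 2) = 7744.

DWL = 7744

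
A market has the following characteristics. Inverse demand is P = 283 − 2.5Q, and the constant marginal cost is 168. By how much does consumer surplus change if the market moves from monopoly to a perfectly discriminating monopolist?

Monopoly sets MR = MC: 283 − 5Q = 168 ⇒ Q = 23, P = 283 − 2.5·23 = 225.5.
CS = ½·(283 − 225.5)·23 = 661.25.
With perfect price discrimination, output is the efficient level Q = 46 (where demand meets MC), but every buyer pays their willingness to pay: CS = 0 and PS = total surplus.
CS = 0.
Change in consumer surplus: 0 − 661.25 = −661.25.

Consumer surplus falls by 661.25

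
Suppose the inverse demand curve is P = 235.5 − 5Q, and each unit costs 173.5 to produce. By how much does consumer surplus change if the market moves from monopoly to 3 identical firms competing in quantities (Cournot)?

CS rises by 120.125

Monopoly sets MR = MC: 235.5 − 10Q = 173.5 ⇒ Q = 6.2, P = 235.5 − 5·6.2 = 204.5.
CS = ½·(235.5 − 204.5)·6.2 = 96.1.
With 3 symmetric Cournot firms, each firm's FOC gives 235.5 − 20q = 173.5, so q = 3.1, Q = 3·3.1 = 9.3, and P = 189.
CS = ½·(235.5 − 189)·9.3 = 216.225.
Change in consumer surplus: 216.225 − 96.1 = 120.125.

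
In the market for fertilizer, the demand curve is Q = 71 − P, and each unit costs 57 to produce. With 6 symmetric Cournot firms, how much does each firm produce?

q_i = 2

Inverting demand: P = 71 − Q.
In a 6-firm Cournot equilibrium, symmetry and the first-order condition give q = (71 − 57)/(7) = 2. So Q = 12 and P = 59.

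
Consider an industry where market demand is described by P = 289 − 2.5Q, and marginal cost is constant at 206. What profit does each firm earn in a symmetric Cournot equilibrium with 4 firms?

π_i = 110.224

In a 4-firm Cournot equilibrium, symmetry and the first-order condition give q = (289 − 206)/(12.5) = 6.64. So Q = 26.56 and P = 222.6.
Each firm's profit = (222.6 − 206)·6.64 = 110.224.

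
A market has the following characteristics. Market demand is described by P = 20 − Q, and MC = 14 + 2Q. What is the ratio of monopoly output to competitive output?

The monopolist equates marginal revenue to marginal cost: 20 − 2Q = 14 + 2Q, so Q = 1.5. From demand, P = 18.5.
Competitive equilibrium sets price equal to marginal cost: 20 − Q = 14 + 2Q, so Q = 2 and P = 18.
Ratio Q_m/Q_c = 1.5/2 = 0.75.

Q_m/Q_c = 0.75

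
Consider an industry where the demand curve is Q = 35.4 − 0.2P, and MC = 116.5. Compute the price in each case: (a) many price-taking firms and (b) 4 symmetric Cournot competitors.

Competition: P = 116.5; Cournot: P = 128.6

Inverting demand: P = 177 − 5Q.
Perfect competition: P = MC = 116.5, so 177 − 5Q = 116.5 and Q = 12.1.
With 4 symmetric Cournot firms, each firm's FOC gives 177 − 25q = 116.5, so q = 2.42, Q = 4·2.42 = 9.68, and P = 128.6.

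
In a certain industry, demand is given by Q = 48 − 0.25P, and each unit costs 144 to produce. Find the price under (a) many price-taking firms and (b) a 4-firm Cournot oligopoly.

Inverting demand: P = 192 − 4Q.
Perfect competition: P = MC = 144, so 192 − 4Q = 144 and Q = 12.
Cournot with 4 identical firms: the symmetric best-response condition is 192 − 20q = 144. Each firm produces q = 2.4, total output Q = 9.6, price P = 153.6.

Competition: P = 144; Cournot: P = 153.6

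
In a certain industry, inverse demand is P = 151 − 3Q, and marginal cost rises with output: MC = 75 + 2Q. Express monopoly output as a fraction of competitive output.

Q_m/Q_c = 0.625

The monopolist equates marginal revenue to marginal cost: 151 − 6Q = 75 + 2Q, so Q = 9.5. From demand, P = 122.5.
Competitive equilibrium sets price equal to marginal cost: 151 − 3Q = 75 + 2Q, so Q = 15.2 and P = 105.4.
Ratio Q_m/Q_c = 9.5/15.2 = 0.625.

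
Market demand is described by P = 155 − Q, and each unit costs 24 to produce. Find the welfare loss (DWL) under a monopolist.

Perfect competition: P = MC = 24, so 155 − Q = 24 and Q = 131.
The monopolist equates marginal revenue to marginal cost: 155 − 2Q = 24, so Q = 65.5. From demand, P = 89.5.
DWL is the triangle between Q = 65.5 and Q = 131: ½·(131 − 65.5)·(89.5 − 24) = 2145.125.

DWL = 2145.125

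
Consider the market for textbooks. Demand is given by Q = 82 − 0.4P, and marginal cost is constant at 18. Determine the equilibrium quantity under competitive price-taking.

Inverting demand: P = 205 − 2.5Q.
Under competition P = MC = 18, so Q = (205 − 18)/2.5 = 74.8.

Q = 74.8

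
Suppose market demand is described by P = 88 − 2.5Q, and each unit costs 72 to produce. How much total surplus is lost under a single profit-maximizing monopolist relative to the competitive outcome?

DWL = 12.8

Under competition P = MC = 72, so Q = (88 − 72)/2.5 = 6.4.
The monopolist equates marginal revenue to marginal cost: 88 − 5Q = 72, so Q = 3.2. From demand, P = 80.
DWL is the triangle between Q = 3.2 and Q = 6.4: ½·(6.4 − 3.2)·(80 − 72) = 12.8.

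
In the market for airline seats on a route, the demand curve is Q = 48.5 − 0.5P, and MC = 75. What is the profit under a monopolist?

Profit = 60.5

Inverting demand: P = 97 − 2Q.
The monopolist equates marginal revenue to marginal cost: 97 − 4Q = 75, so Q = 5.5. From demand, P = 86.
Profit = (86 − 75)·5.5 = 60.5.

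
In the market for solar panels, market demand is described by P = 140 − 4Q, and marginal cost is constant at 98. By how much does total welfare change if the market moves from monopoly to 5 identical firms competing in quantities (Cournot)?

Total welfare rises by 49

The monopolist equates marginal revenue to marginal cost: 140 − 8Q = 98, so Q = 5.25. From demand, P = 119.
CS = ½·(140 − 119)·5.25 = 55.125; PS = (119 − 98)·5.25 = 110.25; TS = 165.375.
Cournot with 5 identical firms: the symmetric best-response condition is 140 − 24q = 98. Each firm produces q = 1.75, total output Q = 8.75, price P = 105.
CS = ½·(140 − 105)·8.75 = 153.125; PS = (105 − 98)·8.75 = 61.25; TS = 214.375.
Change in total welfare: 214.375 − 165.375 = 49.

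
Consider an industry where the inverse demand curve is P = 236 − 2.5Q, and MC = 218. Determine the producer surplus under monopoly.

The monopolist equates marginal revenue to marginal cost: 236 − 5Q = 218, so Q = 3.6. From demand, P = 227.
PS = (227 − 218)·3.6 = 32.4.

PS = 32.4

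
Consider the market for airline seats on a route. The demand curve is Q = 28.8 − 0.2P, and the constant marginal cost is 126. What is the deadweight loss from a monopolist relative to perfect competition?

DWL = 8.1

Inverting demand: P = 144 − 5Q.
Under competition P = MC = 126, so Q = (144 − 126)/5 = 3.6.
A monopolist chooses Q where MR = MC. MR = 144 − 10Q; setting this equal to 126 gives Q = 1.8 and P = 135.
DWL is the triangle between Q = 1.8 and Q = 3.6: ½·(3.6 − 1.8)·(135 − 126) = 8.1.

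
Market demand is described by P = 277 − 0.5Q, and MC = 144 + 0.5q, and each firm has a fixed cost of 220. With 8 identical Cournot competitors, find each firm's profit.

π_i = 310.67

Cournot with 8 identical firms: the symmetric best-response condition is 277 − 4.5q = 144 + 0.5q. Each firm produces q = 26.6, total output Q = 212.8, price P = 170.6.
Each firm's profit = 170.6·26.6 − (144·26.6 + ½·0.5·26.6²) − 220 = 310.67.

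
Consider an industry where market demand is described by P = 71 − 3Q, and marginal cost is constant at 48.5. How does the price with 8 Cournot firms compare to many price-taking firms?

Cournot: P = 51; Competition: P = 48.5

Cournot with 8 identical firms: the symmetric best-response condition is 71 − 27q = 48.5. Each firm produces q = 5/6, total output Q = 20/3, price P = 51.
Perfect competition: P = MC = 48.5, so 71 − 3Q = 48.5 and Q = 7.5.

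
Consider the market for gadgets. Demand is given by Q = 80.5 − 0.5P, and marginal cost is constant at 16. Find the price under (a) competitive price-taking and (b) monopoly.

Competition: P = 16; Monopoly: P = 88.5

Inverting demand: P = 161 − 2Q.
Competitive firms price at marginal cost: P = 16, giving Q = 72.5.
Monopoly sets MR = MC: 161 − 4Q = 16 ⇒ Q = 36.25, P = 161 − 2·36.25 = 88.5.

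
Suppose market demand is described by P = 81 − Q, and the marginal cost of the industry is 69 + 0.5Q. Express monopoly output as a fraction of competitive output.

Monopoly sets MR = MC: 81 − 2Q = 69 + 0.5Q ⇒ Q = 4.8, P = 81 − 4.8 = 76.2.
Competitive equilibrium sets price equal to marginal cost: 81 − Q = 69 + 0.5Q, so Q = 8 and P = 73.
Ratio Q_m/Q_c = 4.8/8 = 0.6.

Q_m/Q_c = 0.6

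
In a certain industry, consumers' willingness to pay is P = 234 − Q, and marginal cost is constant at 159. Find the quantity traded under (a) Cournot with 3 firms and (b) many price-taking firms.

Cournot: Q = 56.25; Competition: Q = 75

In a 3-firm Cournot equilibrium, symmetry and the first-order condition give q = (234 − 159)/(4) = 18.75. So Q = 56.25 and P = 177.75.
Perfect competition: P = MC = 159, so 234 − Q = 159 and Q = 75.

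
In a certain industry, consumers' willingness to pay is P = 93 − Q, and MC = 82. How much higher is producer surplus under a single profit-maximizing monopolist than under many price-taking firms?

Producer surplus rises by 30.25

Competitive firms price at marginal cost: P = 82, giving Q = 11.
PS = (82 − 82)·11 = 0.
The monopolist equates marginal revenue to marginal cost: 93 − 2Q = 82, so Q = 5.5. From demand, P = 87.5.
PS = (87.5 − 82)·5.5 = 30.25.
Change in producer surplus: 30.25 − 0 = 30.25.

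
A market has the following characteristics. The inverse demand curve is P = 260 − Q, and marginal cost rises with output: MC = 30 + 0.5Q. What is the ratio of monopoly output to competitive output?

Q_m/Q_c = 0.6

A monopolist chooses Q where MR = MC. MR = 260 − 2Q; setting this equal to 30 + 0.5Q gives Q = 92 and P = 168.
Competitive equilibrium sets price equal to marginal cost: 260 − Q = 30 + 0.5Q, so Q = 460/3 and P = 320/3.
Ratio Q_m/Q_c = 92/(460/3) = 0.6.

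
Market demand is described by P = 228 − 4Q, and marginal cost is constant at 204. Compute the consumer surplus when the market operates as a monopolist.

A monopolist chooses Q where MR = MC. MR = 228 − 8Q; setting this equal to 204 gives Q = 3 and P = 216.
CS = ½·(228 − 216)·3 = 18.

CS = 18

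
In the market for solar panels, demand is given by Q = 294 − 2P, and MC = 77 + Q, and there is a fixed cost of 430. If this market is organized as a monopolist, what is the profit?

Profit = 795

Inverting demand: P = 147 − 0.5Q.
The monopolist equates marginal revenue to marginal cost: 147 − Q = 77 + Q, so Q = 35. From demand, P = 129.5.
Profit = 129.5·35 − (77·35 + ½·1·35²) − 430 = 795.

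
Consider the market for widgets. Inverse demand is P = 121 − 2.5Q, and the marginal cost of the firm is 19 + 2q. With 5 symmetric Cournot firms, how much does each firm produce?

q_i = 6

In a 5-firm Cournot equilibrium, symmetry and the first-order condition give q = (121 − 19)/(17) = 6. So Q = 30 and P = 46.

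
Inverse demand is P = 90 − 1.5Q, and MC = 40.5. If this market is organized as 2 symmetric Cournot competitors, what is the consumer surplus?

Cournot with 2 identical firms: the symmetric best-response condition is 90 − 4.5q = 40.5. Each firm produces q = 11, total output Q = 22, price P = 57.
CS = ½·(90 − 57)·22 = 363.

CS = 363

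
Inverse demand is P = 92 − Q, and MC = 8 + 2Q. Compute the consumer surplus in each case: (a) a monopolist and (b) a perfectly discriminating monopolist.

Monopoly sets MR = MC: 92 − 2Q = 8 + 2Q ⇒ Q = 21, P = 92 − 21 = 71.
CS = ½·(92 − 71)·21 = 220.5.
A perfectly discriminating monopolist sells every unit with P(Q) ≥ MC(Q), so output equals the competitive quantity Q = 28. Each buyer pays their reservation price, so CS = 0 and the firm captures all surplus.
CS = 0.

Monopoly: CS = 220.5; Perfect PD: CS = 0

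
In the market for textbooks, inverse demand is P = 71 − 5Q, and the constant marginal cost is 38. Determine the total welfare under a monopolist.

TS = 81.675

Monopoly sets MR = MC: 71 − 10Q = 38 ⇒ Q = 3.3, P = 71 − 5·3.3 = 54.5.
CS = ½·(71 − 54.5)·3.3 = 27.225; PS = (54.5 − 38)·3.3 = 54.45; TS = 81.675.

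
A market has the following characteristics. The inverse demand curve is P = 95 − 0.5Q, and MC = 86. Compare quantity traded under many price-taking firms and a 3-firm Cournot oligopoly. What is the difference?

Competitive firms price at marginal cost: P = 86, giving Q = 18.
Cournot with 3 identical firms: the symmetric best-response condition is 95 − 2q = 86. Each firm produces q = 4.5, total output Q = 13.5, price P = 88.25.
Change in quantity traded: 13.5 − 18 = −4.5.

Quantity traded falls by 4.5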